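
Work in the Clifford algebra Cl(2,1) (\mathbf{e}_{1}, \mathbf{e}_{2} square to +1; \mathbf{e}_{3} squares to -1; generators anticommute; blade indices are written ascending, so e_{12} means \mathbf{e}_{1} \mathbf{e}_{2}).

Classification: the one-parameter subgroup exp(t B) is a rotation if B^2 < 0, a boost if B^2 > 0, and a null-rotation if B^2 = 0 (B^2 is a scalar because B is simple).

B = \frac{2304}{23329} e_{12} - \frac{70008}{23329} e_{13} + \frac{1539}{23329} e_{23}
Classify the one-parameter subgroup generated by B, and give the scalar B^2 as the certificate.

B^2 term by term: the squares give (\frac{2304}{23329})^2*(e_{12})^2 + (-\frac{70008}{23329})^2*(e_{13})^2 + (\frac{1539}{23329})^2*(e_{23})^2 = \frac{5308416}{544242241}*(-1) + \frac{4901120064}{544242241}*(+1) + \frac{2368521}{544242241}*(+1) = 9 (each basis 2-blade squares to minus the product of its generators' squares); cross terms between blades sharing an index anticommute and cancel. So B^2 = 9.
Answer: boost, certificate B^2 = 9. B^2 = 9 is basis-independent, so its sign is the whole story.


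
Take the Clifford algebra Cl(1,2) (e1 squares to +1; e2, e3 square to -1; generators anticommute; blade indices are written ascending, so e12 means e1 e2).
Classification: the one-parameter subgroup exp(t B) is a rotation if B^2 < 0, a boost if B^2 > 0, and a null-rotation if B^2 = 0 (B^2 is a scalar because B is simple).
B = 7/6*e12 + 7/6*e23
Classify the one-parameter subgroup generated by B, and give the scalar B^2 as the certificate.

B^2 term by term: the squares give (7/6)^2*(e12)^2 + (7/6)^2*(e23)^2 = 49/36*(+1) + 49/36*(-1) = 0 (each basis 2-blade squares to minus the product of its generators' squares); cross terms between blades sharing an index anticommute and cancel. So B^2 = 0.
Answer: null-rotation, certificate B^2 = 0. Note: conjugating B changes its blade decomposition but never the scalar B^2 = 0, whose sign settles the classification.


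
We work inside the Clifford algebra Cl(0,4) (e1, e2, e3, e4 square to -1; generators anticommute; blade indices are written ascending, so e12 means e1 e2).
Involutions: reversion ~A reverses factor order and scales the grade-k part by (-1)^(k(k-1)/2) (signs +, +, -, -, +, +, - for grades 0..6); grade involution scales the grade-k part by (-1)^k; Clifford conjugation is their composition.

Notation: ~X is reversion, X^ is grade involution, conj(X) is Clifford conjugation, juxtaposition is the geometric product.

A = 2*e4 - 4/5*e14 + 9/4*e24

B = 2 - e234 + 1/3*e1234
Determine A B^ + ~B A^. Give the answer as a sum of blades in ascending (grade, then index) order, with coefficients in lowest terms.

first term: 9/4*e3 + 4*e4 + 3/4*e13 - 8/5*e14 - 26/15*e23 + 9/2*e24 + 22/15*e123
second term: 9/4*e3 - 4*e4 + 3/4*e13 - 8/5*e14 + 34/15*e23 + 9/2*e24 - 2/15*e123
Answer: 9/2*e3 + 3/2*e13 - 16/5*e14 + 8/15*e23 + 9*e24 + 4/3*e123


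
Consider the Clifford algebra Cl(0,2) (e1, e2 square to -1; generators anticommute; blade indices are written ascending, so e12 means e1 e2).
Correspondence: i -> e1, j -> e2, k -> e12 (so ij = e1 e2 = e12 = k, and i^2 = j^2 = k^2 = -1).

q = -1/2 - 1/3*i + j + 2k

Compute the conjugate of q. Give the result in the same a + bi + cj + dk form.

In blades: q = -1/2 - 1/3*e1 + e2 + 2*e12.
Conjugation here is Clifford conjugation: the scalar is fixed and the grade-1 and grade-2 blades all flip sign, giving -1/2 + 1/3*e1 - e2 - 2*e12; translating back:
Answer: -1/2 + 1/3*i - j - 2k


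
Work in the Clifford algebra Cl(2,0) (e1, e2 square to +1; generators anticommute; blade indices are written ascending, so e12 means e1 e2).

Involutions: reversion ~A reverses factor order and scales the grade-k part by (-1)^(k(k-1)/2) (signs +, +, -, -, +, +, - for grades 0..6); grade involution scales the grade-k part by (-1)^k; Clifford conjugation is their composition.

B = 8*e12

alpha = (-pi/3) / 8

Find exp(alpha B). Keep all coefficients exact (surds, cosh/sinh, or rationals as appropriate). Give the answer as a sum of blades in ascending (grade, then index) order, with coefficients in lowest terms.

B^2 = (8)^2*(e12)^2 = 64*(-1) = -64 (a basis 2-blade squares to minus the product of its generators' squares).
B^2 = -64 — circular case — the even/odd split gives cos and sin: l = 8, alpha*l = -pi/3, so exp(alpha B) = cos(-pi/3) + (sin(-pi/3)/8)*B = 1/2 + (-sqrt(3)/16)*B.
Answer: 1/2 - sqrt(3)/2*e12


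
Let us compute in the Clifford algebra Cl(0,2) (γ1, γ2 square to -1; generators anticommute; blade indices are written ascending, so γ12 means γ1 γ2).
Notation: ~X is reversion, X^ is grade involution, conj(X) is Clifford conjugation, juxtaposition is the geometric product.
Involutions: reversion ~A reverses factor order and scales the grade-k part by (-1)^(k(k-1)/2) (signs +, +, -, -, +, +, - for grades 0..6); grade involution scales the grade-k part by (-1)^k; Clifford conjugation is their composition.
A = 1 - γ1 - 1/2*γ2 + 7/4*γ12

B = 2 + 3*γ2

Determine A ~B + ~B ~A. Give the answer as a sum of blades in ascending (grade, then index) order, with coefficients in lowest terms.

first term: 7/2 - 29/4*γ1 + 2*γ2 + 1/2*γ12
second term: 7/2 - 29/4*γ1 + 2*γ2 - 1/2*γ12
Answer: 7 - 29/2*γ1 + 4*γ2


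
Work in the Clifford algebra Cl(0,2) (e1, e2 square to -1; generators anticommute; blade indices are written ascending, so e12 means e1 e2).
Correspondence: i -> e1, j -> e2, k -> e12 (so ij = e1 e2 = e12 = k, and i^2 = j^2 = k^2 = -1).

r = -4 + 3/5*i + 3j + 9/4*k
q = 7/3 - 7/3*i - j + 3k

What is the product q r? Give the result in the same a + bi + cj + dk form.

In blades: q = 7/3 - 7/3*e1 - e2 + 3*e12, r = -4 + 3/5*e1 + 3*e2 + 9/4*e12.
Distribute q over r term by term (generator squares from the signature, products reordered to ascending indices): (7/3)*r = -28/3 + 7/5*e1 + 7*e2 + 21/4*e12; (-7/3*e1)*r = 7/5 + 28/3*e1 + 21/4*e2 - 7*e12; (-e2)*r = 3 - 9/4*e1 + 4*e2 + 3/5*e12; (3*e12)*r = -27/4 - 9*e1 + 9/5*e2 - 12*e12.
Sum: -701/60 - 31/60*e1 + 361/20*e2 - 263/20*e12; translating back through the correspondence:
Answer: -701/60 - 31/60*i + 361/20*j - 263/20*k


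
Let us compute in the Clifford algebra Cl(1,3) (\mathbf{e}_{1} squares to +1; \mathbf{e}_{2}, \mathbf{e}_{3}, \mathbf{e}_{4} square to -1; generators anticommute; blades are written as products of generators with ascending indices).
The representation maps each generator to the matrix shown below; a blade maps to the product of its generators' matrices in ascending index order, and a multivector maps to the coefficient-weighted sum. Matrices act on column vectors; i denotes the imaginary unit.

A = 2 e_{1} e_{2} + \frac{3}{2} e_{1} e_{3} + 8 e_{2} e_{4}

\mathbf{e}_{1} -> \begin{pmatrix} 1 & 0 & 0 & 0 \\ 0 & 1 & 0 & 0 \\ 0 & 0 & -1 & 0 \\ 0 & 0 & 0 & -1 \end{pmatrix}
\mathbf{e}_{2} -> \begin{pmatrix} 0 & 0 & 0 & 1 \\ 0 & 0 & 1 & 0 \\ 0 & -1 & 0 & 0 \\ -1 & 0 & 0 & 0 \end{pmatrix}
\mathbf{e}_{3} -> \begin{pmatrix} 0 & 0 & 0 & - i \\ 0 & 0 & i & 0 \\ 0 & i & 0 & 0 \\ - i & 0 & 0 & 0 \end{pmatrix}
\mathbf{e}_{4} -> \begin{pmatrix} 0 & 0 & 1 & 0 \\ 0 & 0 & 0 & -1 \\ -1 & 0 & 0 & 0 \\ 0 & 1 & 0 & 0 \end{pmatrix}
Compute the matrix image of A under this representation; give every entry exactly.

Bivector images (products of the table entries): rho(e_{1} e_{2}) = rho(\mathbf{e}_{1})rho(\mathbf{e}_{2}) = \begin{pmatrix} 0 & 0 & 0 & 1 \\ 0 & 0 & 1 & 0 \\ 0 & 1 & 0 & 0 \\ 1 & 0 & 0 & 0 \end{pmatrix}; rho(e_{1} e_{3}) = rho(\mathbf{e}_{1})rho(\mathbf{e}_{3}) = \begin{pmatrix} 0 & 0 & 0 & - i \\ 0 & 0 & i & 0 \\ 0 & - i & 0 & 0 \\ i & 0 & 0 & 0 \end{pmatrix}; rho(e_{2} e_{4}) = rho(\mathbf{e}_{2})rho(\mathbf{e}_{4}) = \begin{pmatrix} 0 & 1 & 0 & 0 \\ -1 & 0 & 0 & 0 \\ 0 & 0 & 0 & 1 \\ 0 & 0 & -1 & 0 \end{pmatrix}.
M = (2)*rho(e_{1} e_{2}) + (\frac{3}{2})*rho(e_{1} e_{3}) + (8)*rho(e_{2} e_{4}), summed entrywise:
Answer: \begin{pmatrix} 0 & 8 & 0 & 2 - \frac{3 i}{2} \\ -8 & 0 & 2 + \frac{3 i}{2} & 0 \\ 0 & 2 - \frac{3 i}{2} & 0 & 8 \\ 2 + \frac{3 i}{2} & 0 & -8 & 0 \end{pmatrix}


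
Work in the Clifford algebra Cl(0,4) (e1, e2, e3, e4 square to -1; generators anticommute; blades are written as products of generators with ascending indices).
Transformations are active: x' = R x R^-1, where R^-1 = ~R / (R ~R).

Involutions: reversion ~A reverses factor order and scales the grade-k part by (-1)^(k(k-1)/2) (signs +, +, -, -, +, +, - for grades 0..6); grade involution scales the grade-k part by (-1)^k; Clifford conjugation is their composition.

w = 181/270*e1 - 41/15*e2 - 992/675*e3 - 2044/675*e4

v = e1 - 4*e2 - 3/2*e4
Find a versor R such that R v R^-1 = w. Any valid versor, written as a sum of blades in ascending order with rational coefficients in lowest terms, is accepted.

Here q(v) = q(w) = -77/4; the classical choice R = v + w = 451/270*e1 - 101/15*e2 - 992/675*e3 - 6113/1350*e4 then realises v -> w under the sandwich.
Answer: 451/270*e1 - 101/15*e2 - 992/675*e3 - 6113/1350*e4


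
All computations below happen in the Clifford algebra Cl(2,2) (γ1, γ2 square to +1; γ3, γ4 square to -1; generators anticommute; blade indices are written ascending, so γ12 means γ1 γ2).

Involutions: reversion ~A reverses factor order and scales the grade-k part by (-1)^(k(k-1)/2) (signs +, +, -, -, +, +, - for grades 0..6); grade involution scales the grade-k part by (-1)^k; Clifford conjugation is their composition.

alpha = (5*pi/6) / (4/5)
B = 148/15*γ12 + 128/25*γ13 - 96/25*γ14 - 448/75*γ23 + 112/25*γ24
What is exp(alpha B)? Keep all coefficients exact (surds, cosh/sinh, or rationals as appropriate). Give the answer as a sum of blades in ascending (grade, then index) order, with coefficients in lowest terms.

B^2 term by term: the squares give (148/15)^2*(γ12)^2 + (128/25)^2*(γ13)^2 + (-96/25)^2*(γ14)^2 + (-448/75)^2*(γ23)^2 + (112/25)^2*(γ24)^2 = 21904/225*(-1) + 16384/625*(+1) + 9216/625*(+1) + 200704/5625*(+1) + 12544/625*(+1) = -16/25 (each basis 2-blade squares to minus the product of its generators' squares); cross terms between blades sharing an index anticommute and cancel; the commuting (index-disjoint) pairs give grade-4 terms 2*c*c'*(blade product), which cancel blade by blade — γ1234: -28672/625 + 28672/625 = 0 — confirming B is simple. So B^2 = -16/25.
B^2 = -16/25 — B^2 < 0, so the exponential closes trigonometrically: l = 4/5, alpha*l = 5*pi/6, so exp(alpha B) = cos(5*pi/6) + (sin(5*pi/6)/(4/5))*B = -sqrt(3)/2 + (5/8)*B.
Answer: -sqrt(3)/2 + 37/6*γ12 + 16/5*γ13 - 12/5*γ14 - 56/15*γ23 + 14/5*γ24


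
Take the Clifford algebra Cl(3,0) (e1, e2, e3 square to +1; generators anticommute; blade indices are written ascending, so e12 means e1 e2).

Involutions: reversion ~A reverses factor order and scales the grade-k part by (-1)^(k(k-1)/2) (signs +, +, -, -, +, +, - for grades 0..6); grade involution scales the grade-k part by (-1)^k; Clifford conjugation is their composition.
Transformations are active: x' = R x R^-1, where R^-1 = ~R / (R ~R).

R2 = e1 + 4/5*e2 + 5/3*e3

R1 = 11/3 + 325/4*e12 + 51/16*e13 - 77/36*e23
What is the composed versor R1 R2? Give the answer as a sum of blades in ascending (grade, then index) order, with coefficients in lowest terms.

Distribute over the terms of R2 (each basis-blade product reordered to ascending indices, repeated generators contracted through their squares):
R1 (e1) = 11/3*e1 - 325/4*e2 - 51/16*e3 - 77/36*e123
R1 (4/5*e2) = 65*e1 + 44/15*e2 + 77/45*e3 - 51/20*e123
R1 (5/3*e3) = 85/16*e1 - 385/108*e2 + 55/9*e3 + 1625/12*e123
Summing the partial products and collecting blades:
Answer: 3551/48*e1 - 11054/135*e2 + 3337/720*e3 + 23531/180*e123


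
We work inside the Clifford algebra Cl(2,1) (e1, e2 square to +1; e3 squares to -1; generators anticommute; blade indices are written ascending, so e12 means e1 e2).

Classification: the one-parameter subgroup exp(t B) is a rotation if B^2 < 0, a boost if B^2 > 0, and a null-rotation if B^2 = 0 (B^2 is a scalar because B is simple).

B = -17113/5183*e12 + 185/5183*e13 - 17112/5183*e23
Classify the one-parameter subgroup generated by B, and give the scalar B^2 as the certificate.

B^2 term by term: the squares give (-17113/5183)^2*(e12)^2 + (185/5183)^2*(e13)^2 + (-17112/5183)^2*(e23)^2 = 292854769/26863489*(-1) + 34225/26863489*(+1) + 292820544/26863489*(+1) = 0 (each basis 2-blade squares to minus the product of its generators' squares); cross terms between blades sharing an index anticommute and cancel. So B^2 = 0.
Answer: null-rotation, certificate B^2 = 0. No conjugation can change B^2 = 0; the sign gives the class.


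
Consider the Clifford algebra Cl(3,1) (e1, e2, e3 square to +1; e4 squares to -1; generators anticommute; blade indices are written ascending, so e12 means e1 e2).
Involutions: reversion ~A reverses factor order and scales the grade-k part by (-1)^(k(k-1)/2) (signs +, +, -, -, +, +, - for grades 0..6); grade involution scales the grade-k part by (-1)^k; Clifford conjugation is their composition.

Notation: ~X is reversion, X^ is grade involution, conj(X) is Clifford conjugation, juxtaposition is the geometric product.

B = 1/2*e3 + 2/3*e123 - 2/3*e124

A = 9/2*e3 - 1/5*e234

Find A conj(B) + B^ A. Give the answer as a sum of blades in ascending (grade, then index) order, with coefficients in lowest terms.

first term: -9/4 + 3*e12 + 2/15*e13 - 2/15*e14 - 1/10*e24 - 3*e1234
second term: -9/4 - 3*e12 + 2/15*e13 - 2/15*e14 - 1/10*e24 - 3*e1234
Answer: -9/2 + 4/15*e13 - 4/15*e14 - 1/5*e24 - 6*e1234


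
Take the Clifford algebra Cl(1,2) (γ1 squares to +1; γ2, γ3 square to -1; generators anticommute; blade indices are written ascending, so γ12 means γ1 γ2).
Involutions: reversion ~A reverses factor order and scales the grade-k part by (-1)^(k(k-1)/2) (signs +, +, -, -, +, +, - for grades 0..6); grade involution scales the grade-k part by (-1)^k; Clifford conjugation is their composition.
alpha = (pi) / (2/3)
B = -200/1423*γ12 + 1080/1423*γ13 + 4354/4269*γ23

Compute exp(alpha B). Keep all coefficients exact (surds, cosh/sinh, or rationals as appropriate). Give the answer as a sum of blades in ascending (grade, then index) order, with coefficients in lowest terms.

B^2 term by term: the squares give (-200/1423)^2*(γ12)^2 + (1080/1423)^2*(γ13)^2 + (4354/4269)^2*(γ23)^2 = 40000/2024929*(+1) + 1166400/2024929*(+1) + 18957316/18224361*(-1) = -4/9 (each basis 2-blade squares to minus the product of its generators' squares); cross terms between blades sharing an index anticommute and cancel. So B^2 = -4/9.
B^2 = -4/9 — B^2 < 0, so the exponential closes trigonometrically: l = 2/3, alpha*l = pi, so exp(alpha B) = cos(pi) + (sin(pi)/(2/3))*B = -1 + (0)*B.
Answer: -1


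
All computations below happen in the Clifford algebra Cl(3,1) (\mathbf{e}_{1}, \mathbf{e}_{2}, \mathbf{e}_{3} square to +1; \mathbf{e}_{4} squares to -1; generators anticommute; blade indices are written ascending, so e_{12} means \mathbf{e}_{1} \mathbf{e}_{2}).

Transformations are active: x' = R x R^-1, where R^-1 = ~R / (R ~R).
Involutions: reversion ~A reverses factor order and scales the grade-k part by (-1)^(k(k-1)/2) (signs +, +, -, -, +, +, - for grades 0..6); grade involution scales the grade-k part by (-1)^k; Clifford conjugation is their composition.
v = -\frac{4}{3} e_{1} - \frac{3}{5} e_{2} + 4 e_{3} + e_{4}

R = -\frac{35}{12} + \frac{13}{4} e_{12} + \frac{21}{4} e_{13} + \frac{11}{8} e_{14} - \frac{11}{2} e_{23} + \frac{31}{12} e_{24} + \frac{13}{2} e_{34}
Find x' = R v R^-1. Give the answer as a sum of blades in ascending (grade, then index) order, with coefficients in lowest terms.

~R = -\frac{35}{12} - \frac{13}{4} e_{12} - \frac{21}{4} e_{13} - \frac{11}{8} e_{14} + \frac{11}{2} e_{23} - \frac{31}{12} e_{24} - \frac{13}{2} e_{34}, and R ~R = \frac{5005}{192}, so R^-1 = ~R / (\frac{5005}{192}).
R v = \frac{7763}{360} e_{1} - \frac{37}{2} e_{2} - \frac{217}{15} e_{3} - \frac{383}{15} e_{4} + \frac{1409}{60} e_{123} + \frac{227}{360} e_{124} - \frac{107}{12} e_{134} - \frac{296}{15} e_{234}
Answer: -\frac{52436}{5775} e_{1} + \frac{29963}{5775} e_{2} + \frac{464}{1925} e_{3} + \frac{55477}{5775} e_{4}


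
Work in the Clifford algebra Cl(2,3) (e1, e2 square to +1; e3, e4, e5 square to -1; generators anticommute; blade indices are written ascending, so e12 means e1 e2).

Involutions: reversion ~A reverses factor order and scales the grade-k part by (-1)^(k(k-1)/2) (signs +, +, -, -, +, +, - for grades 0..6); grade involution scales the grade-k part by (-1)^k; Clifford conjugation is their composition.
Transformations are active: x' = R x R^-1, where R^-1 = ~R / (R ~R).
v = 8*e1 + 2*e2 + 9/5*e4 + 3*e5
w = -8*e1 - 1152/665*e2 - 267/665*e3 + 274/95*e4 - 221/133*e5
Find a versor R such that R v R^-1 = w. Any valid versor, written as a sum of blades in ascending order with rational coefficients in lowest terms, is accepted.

R = v + w = 178/665*e2 - 267/665*e3 + 89/19*e4 + 178/133*e5 works: the equal norms (1394/25) guarantee its sandwich swaps v into w.
Answer: 178/665*e2 - 267/665*e3 + 89/19*e4 + 178/133*e5


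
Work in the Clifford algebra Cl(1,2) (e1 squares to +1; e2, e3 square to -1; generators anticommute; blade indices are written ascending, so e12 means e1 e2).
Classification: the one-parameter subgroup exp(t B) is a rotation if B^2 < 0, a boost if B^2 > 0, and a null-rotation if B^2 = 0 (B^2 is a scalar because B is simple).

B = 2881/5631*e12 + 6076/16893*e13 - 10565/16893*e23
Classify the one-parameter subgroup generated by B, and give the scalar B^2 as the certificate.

B^2 term by term: the squares give (2881/5631)^2*(e12)^2 + (6076/16893)^2*(e13)^2 + (-10565/16893)^2*(e23)^2 = 8300161/31708161*(+1) + 36917776/285373449*(+1) + 111619225/285373449*(-1) = 0 (each basis 2-blade squares to minus the product of its generators' squares); cross terms between blades sharing an index anticommute and cancel. So B^2 = 0.
Answer: null-rotation, certificate B^2 = 0. Why this suffices: the scalar 0 survives any versor conjugation, so its sign alone determines the class however B is presented.


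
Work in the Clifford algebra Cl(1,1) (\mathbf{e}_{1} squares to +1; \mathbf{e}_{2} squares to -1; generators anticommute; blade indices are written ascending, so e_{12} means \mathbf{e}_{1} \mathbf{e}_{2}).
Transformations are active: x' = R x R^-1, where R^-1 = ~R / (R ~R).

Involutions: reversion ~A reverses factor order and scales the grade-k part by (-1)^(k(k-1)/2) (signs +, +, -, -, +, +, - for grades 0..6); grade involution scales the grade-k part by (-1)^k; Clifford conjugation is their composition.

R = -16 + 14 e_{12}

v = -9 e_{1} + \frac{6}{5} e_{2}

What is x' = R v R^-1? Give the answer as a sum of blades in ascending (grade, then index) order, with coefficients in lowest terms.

~R = -16 - 14 e_{12}, and R ~R = 60, so R^-1 = ~R / (60).
R v = \frac{636}{5} e_{1} + \frac{534}{5} e_{2}
Answer: -\frac{1471}{25} e_{1} - \frac{1454}{25} e_{2}


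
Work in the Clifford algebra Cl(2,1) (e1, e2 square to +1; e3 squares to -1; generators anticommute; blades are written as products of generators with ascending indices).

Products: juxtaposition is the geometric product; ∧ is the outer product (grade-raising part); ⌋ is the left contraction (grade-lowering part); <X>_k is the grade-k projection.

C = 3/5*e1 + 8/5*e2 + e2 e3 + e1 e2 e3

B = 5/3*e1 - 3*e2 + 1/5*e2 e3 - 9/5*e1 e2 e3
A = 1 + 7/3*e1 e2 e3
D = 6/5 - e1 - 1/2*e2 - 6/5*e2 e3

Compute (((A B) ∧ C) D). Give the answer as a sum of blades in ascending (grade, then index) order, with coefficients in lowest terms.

step 1: -21/5 + 32/15*e1 - 3*e2 + 7*e1 e3 + 184/45*e2 e3 - 9/5*e1 e2 e3
step 2: -63/25*e1 - 168/25*e2 + 391/75*e1 e2 - 21/5*e2 e3 - 811/75*e1 e2 e3
step 3: 273/25 + 5509/750*e1 - 1069/375*e2 + 1491/250*e3 + 199/250*e1 e2 - 8747/750*e1 e3 + 433/75*e2 e3 - 719/125*e1 e2 e3
Answer: 273/25 + 5509/750*e1 - 1069/375*e2 + 1491/250*e3 + 199/250*e1 e2 - 8747/750*e1 e3 + 433/75*e2 e3 - 719/125*e1 e2 e3


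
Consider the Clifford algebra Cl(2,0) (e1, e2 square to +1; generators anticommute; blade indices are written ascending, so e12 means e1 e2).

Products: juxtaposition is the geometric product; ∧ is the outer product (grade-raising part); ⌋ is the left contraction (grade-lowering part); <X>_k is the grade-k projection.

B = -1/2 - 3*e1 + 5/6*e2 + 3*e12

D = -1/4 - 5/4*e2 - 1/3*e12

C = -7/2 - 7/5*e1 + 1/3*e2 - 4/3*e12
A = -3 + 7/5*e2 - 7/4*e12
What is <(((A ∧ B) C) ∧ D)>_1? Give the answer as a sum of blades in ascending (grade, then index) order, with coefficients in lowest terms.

step 1: 3/2 + 9*e1 - 16/5*e2 - 157/40*e12
step 2: -483/20 - 1567/40*e1 - 1159/200*e2 + 4103/400*e12
step 3: 483/80 + 1567/160*e1 + 25309/800*e2 + 87127/1600*e12
step 4: 1567/160*e1 + 25309/800*e2
Answer: 1567/160*e1 + 25309/800*e2


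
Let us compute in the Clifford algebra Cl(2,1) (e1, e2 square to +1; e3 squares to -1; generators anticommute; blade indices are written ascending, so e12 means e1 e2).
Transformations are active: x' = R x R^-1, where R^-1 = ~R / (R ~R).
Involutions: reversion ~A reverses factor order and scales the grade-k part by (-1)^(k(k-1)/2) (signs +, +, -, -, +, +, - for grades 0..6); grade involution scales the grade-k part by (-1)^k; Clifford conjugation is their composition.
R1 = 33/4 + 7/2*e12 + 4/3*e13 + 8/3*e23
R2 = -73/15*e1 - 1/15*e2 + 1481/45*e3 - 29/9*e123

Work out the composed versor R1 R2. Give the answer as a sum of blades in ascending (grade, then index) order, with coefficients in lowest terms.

Distribute over the terms of R1 (each basis-blade product reordered to ascending indices, repeated generators contracted through their squares):
(33/4) R2 = -803/20*e1 - 11/20*e2 + 16291/60*e3 - 319/12*e123
(7/2*e12) R2 = -7/30*e1 + 511/30*e2 + 203/18*e3 + 10367/90*e123
(4/3*e13) R2 = -5924/135*e1 + 116/27*e2 + 292/45*e3 + 4/45*e123
(8/3*e23) R2 = -232/27*e1 - 11848/135*e2 + 8/45*e3 - 584/45*e123
Summing the partial products and collecting blades:
Answer: -50143/540*e1 - 4019/60*e2 + 52103/180*e3 + 4543/60*e123


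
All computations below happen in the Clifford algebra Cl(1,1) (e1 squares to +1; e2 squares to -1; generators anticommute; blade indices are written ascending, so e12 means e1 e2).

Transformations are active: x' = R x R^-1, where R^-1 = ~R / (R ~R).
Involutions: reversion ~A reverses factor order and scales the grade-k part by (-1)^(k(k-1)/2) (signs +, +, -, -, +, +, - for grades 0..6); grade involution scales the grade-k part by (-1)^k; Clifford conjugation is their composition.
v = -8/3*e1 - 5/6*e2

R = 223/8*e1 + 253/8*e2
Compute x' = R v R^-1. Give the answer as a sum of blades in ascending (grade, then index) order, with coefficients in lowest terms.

~R = 223/8*e1 + 253/8*e2, and R ~R = -1785/8, so R^-1 = ~R / (-1785/8).
R v = -2303/48 + 2933/48*e12
Answer: 89687/6120*e1 + 88337/6120*e2


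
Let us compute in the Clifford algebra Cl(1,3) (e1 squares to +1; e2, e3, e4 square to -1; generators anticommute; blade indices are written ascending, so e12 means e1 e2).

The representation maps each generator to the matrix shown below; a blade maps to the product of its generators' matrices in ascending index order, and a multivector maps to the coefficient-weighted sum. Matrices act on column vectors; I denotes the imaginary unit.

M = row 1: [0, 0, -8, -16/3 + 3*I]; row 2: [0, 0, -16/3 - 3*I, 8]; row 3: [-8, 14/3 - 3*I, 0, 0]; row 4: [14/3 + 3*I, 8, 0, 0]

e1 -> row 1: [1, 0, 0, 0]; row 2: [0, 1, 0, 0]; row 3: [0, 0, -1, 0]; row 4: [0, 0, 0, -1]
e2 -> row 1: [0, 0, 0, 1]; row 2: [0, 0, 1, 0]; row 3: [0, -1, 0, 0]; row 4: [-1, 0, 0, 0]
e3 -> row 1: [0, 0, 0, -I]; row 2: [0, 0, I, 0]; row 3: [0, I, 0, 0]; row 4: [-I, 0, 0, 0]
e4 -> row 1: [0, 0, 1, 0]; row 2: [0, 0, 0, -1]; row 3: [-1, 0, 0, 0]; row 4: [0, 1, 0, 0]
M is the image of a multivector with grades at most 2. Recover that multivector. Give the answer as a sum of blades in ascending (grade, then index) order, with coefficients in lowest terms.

Method: the blade images are trace-orthogonal — tr(rho(e_A) rho(e_B)^-1) = 4 if A = B and 0 otherwise — and rho(e_A)^-1 = (e_A)^2 * rho(e_A) with (e_A)^2 = +1 or -1, so the coefficient of e_A in the preimage is (e_A)^2 * tr(M rho(e_A))/4.
Nonzero projections over blades of grade <= 2: e2: (e2)^2 = -1, tr(M rho(e2)) = 20, coefficient -5; e3: (e3)^2 = -1, tr(M rho(e3)) = 12, coefficient -3; e12: (e12)^2 = +1, tr(M rho(e12)) = -4/3, coefficient -1/3; e14: (e14)^2 = +1, tr(M rho(e14)) = -32, coefficient -8. Every other blade of grade <= 2 projects to 0.
Answer: -5*e2 - 3*e3 - 1/3*e12 - 8*e14


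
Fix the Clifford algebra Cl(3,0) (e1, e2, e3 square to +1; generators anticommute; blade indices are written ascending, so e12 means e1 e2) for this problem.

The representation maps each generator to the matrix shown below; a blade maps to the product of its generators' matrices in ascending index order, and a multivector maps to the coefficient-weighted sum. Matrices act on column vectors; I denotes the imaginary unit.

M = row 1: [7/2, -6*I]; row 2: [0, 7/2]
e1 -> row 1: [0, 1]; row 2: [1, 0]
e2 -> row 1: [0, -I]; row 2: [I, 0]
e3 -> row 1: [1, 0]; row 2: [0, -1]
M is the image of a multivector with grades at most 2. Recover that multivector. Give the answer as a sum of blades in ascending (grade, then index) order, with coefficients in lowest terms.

Method: 1, rho(e1), rho(e2), rho(e3) form a trace-orthogonal basis of the 2x2 complex matrices (tr(X Y) = 2 if X = Y, else 0), so M = m0*1 + m1*rho(e1) + m2*rho(e2) + m3*rho(e3) with m0 = tr(M)/2 = 7/2, m1 = tr(M rho(e1))/2 = -3*I, m2 = tr(M rho(e2))/2 = 3, m3 = tr(M rho(e3))/2 = 0.
Multiplying table entries, the bivector images are rho(e12) = I*rho(e3), rho(e13) = -I*rho(e2), rho(e23) = I*rho(e1); with real blade coefficients the real parts of m0..m3 are the coefficients of 1, e1, e2, e3 and the imaginary parts give the bivectors (e23: Im m1, e13: -Im m2, e12: Im m3).
Answer: 7/2 + 3*e2 - 3*e23


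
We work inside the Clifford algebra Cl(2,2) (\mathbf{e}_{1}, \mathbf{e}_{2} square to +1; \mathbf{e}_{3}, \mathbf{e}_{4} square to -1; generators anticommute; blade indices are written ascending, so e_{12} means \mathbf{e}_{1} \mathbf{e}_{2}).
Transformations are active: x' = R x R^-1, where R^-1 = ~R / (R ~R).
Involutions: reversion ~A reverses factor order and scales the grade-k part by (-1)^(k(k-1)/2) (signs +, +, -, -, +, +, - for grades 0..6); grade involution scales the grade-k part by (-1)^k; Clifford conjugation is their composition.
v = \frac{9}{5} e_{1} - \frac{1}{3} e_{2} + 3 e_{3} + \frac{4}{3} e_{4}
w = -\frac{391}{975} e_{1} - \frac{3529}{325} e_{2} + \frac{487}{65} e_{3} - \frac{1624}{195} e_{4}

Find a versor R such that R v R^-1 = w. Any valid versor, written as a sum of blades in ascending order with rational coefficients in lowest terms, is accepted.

A norm check does it: q(v) = q(w) = -\frac{557}{75}, hence R = v + w = \frac{1364}{975} e_{1} - \frac{10912}{975} e_{2} + \frac{682}{65} e_{3} - \frac{1364}{195} e_{4} realises the map — parallel part kept, (v - w)/2 negated, v carried to w.
Answer: \frac{1364}{975} e_{1} - \frac{10912}{975} e_{2} + \frac{682}{65} e_{3} - \frac{1364}{195} e_{4}


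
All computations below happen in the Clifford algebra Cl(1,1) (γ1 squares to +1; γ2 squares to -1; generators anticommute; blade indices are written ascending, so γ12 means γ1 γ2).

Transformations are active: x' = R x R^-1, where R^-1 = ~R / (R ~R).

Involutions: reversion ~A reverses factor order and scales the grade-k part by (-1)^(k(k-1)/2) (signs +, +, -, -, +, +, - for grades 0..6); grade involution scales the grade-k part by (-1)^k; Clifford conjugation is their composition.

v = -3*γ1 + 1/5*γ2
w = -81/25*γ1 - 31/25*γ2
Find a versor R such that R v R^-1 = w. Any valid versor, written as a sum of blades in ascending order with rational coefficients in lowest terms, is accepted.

Equal squares first: v^2 = w^2 = 224/25. Then v + w = -156/25*γ1 - 26/25*γ2 is a versor taking v to w, provided it is invertible.
Answer: -156/25*γ1 - 26/25*γ2


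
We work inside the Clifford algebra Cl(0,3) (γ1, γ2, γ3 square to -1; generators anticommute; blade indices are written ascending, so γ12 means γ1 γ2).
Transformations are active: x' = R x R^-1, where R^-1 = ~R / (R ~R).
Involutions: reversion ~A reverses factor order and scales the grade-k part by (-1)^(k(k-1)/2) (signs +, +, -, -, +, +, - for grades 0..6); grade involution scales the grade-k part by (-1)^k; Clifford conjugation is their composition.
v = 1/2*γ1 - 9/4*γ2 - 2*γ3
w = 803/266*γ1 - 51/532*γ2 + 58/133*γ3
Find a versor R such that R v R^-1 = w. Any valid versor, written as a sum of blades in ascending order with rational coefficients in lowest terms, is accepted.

Why this works: both vectors square to -149/16, so q(v) = q(w) and R = v + w = 468/133*γ1 - 312/133*γ2 - 208/133*γ3 carries v to w — its own direction survives, the complement (v - w)/2 flips.
Answer: 468/133*γ1 - 312/133*γ2 - 208/133*γ3


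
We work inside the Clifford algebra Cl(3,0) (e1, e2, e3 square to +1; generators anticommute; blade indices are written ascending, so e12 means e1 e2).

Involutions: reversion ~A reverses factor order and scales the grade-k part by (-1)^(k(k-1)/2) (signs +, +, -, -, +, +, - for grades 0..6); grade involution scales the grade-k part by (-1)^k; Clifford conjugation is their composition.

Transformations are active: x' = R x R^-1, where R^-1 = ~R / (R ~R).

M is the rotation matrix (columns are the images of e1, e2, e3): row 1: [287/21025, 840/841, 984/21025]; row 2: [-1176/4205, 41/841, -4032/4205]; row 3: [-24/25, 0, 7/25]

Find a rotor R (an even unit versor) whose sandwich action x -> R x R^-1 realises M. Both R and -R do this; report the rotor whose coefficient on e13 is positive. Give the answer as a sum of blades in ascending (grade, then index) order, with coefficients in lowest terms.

Method: write R = a + b12*e12 + b13*e13 + b23*e23 with a^2 + b12^2 + b13^2 + b23^2 = 1 (so R^-1 = ~R). Expanding the columns R e_j ~R gives tr M = 4a^2 - 1 and, from the antisymmetric part, M21 - M12 = -4a*b12, M13 - M31 = 4a*b13, M32 - M23 = -4a*b23.
Here tr M = 7199/21025, so a^2 = (1 + tr M)/4 = 7056/21025 and a = ±84/145. Taking a = 84/145: M21 - M12 = -5376/4205, M13 - M31 = 21168/21025, M32 - M23 = 4032/4205, giving b12 = 16/29, b13 = 63/145, b23 = -12/29, i.e. R = 84/145 + 16/29*e12 + 63/145*e13 - 12/29*e23.
Its e13 coefficient is already positive.
Answer: 84/145 + 16/29*e12 + 63/145*e13 - 12/29*e23. Recall the cover is two-to-one: with M of trace 7199/21025, both preimages act alike, and the stated e13 sign chooses the sheet.


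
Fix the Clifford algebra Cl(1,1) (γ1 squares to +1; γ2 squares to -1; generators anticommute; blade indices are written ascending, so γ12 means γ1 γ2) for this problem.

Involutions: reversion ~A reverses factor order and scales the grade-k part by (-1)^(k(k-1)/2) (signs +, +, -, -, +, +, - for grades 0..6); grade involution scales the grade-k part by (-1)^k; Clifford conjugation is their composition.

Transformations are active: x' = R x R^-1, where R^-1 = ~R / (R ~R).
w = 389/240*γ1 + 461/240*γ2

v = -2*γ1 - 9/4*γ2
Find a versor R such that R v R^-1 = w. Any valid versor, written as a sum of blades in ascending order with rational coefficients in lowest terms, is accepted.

Since q(v) = q(w) = -17/16, the sum R = v + w = -91/240*γ1 - 79/240*γ2 does the job whenever invertible.
Answer: -91/240*γ1 - 79/240*γ2


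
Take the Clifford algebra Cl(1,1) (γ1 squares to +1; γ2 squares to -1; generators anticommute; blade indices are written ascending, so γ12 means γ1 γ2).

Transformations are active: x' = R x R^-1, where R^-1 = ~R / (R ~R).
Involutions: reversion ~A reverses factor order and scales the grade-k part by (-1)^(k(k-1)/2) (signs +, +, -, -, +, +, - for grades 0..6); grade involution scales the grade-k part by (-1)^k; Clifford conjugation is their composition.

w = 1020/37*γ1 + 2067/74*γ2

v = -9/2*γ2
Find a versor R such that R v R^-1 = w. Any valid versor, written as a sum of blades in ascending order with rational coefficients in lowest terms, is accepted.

Why this works: both vectors square to -81/4, so q(v) = q(w) and R = v + w = 1020/37*γ1 + 867/37*γ2 carries v to w — its own direction survives, the complement (v - w)/2 flips.
Answer: 1020/37*γ1 + 867/37*γ2


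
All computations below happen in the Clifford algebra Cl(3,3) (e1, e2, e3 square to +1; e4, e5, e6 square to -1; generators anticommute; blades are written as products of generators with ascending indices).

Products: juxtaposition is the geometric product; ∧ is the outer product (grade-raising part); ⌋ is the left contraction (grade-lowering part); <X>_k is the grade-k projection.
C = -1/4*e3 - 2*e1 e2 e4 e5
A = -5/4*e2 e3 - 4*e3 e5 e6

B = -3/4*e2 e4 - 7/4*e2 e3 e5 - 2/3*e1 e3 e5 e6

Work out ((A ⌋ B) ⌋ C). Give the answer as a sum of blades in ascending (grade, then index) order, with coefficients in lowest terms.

step 1: 8/3*e1 - 35/16*e5
step 2: 35/8*e1 e2 e4 - 16/3*e2 e4 e5
Answer: 35/8*e1 e2 e4 - 16/3*e2 e4 e5


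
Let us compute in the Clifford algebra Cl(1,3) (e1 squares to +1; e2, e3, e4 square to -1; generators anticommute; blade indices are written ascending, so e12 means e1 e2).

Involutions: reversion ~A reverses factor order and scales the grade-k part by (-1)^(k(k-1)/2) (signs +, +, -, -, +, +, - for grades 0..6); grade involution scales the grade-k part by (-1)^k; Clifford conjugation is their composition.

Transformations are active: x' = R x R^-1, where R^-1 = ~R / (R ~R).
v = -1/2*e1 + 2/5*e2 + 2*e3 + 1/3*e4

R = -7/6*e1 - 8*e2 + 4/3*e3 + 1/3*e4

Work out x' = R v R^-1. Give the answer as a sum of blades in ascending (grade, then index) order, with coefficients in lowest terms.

~R = -7/6*e1 - 8*e2 + 4/3*e3 + 1/3*e4, and R ~R = -2323/36, so R^-1 = ~R / (-2323/36).
R v = 181/180 - 67/15*e12 - 5/3*e13 - 2/9*e14 - 248/15*e23 - 14/5*e24 - 2/9*e34
Answer: 37379/69690*e1 - 350/2323*e2 - 71138/34845*e3 - 11977/34845*e4


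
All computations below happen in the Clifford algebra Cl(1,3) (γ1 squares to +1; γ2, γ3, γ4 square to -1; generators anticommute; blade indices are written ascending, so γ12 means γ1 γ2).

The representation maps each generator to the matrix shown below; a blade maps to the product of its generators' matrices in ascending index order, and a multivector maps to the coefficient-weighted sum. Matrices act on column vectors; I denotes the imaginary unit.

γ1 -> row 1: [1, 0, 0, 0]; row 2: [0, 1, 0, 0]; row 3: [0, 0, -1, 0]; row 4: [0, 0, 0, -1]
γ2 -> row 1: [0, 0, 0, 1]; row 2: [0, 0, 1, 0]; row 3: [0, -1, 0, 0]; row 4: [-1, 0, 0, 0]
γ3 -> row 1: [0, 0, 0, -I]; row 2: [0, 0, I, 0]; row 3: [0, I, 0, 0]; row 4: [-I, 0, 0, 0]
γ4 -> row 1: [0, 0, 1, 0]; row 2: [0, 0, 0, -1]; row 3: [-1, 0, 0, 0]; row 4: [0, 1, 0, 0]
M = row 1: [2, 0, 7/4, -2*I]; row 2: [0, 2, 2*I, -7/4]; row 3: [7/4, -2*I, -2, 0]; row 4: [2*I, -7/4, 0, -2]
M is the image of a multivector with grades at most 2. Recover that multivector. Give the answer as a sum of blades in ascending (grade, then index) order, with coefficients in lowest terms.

Method: the blade images are trace-orthogonal — tr(rho(e_A) rho(e_B)^-1) = 4 if A = B and 0 otherwise — and rho(e_A)^-1 = (e_A)^2 * rho(e_A) with (e_A)^2 = +1 or -1, so the coefficient of e_A in the preimage is (e_A)^2 * tr(M rho(e_A))/4.
Nonzero projections over blades of grade <= 2: γ1: (γ1)^2 = +1, tr(M rho(γ1)) = 8, coefficient 2; γ13: (γ13)^2 = +1, tr(M rho(γ13)) = 8, coefficient 2; γ14: (γ14)^2 = +1, tr(M rho(γ14)) = 7, coefficient 7/4. Every other blade of grade <= 2 projects to 0.
Answer: 2*γ1 + 2*γ13 + 7/4*γ14


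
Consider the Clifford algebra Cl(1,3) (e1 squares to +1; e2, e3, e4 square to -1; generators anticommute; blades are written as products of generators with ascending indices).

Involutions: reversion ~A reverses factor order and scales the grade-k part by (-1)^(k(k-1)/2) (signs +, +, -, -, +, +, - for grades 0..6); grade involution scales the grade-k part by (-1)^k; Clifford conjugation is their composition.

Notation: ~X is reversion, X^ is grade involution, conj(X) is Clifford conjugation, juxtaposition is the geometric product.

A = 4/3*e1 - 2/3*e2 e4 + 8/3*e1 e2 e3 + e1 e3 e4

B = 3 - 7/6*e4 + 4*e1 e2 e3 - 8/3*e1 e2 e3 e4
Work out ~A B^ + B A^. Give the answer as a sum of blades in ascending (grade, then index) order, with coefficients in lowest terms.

first term: -32/3 + 4*e1 - 31/9*e2 - 64/9*e4 - 11/18*e1 e3 + 14/9*e1 e4 - 16/3*e2 e3 + 6*e2 e4 - 8*e1 e2 e3 - 1/3*e1 e3 e4 - 32/9*e2 e3 e4 - 28/9*e1 e2 e3 e4
second term: 32/3 - 4*e1 + 31/9*e2 + 64/9*e4 + 11/18*e1 e3 - 14/9*e1 e4 - 16/3*e2 e3 + 2*e2 e4 - 8*e1 e2 e3 - 17/3*e1 e3 e4 - 32/9*e2 e3 e4 - 28/9*e1 e2 e3 e4
Answer: -32/3*e2 e3 + 8*e2 e4 - 16*e1 e2 e3 - 6*e1 e3 e4 - 64/9*e2 e3 e4 - 56/9*e1 e2 e3 e4


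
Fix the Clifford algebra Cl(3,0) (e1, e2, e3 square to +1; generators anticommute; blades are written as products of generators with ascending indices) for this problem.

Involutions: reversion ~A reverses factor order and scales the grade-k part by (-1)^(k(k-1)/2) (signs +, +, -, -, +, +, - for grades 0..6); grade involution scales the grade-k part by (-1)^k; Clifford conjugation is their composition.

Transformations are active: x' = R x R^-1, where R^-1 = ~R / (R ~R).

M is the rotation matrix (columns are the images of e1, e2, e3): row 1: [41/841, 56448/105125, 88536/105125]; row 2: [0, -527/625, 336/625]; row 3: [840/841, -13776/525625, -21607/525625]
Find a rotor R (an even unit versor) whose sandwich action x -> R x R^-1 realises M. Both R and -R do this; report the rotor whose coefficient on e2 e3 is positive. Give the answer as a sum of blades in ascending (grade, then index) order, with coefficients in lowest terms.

Method: write R = a + b12*e1 e2 + b13*e1 e3 + b23*e2 e3 with a^2 + b12^2 + b13^2 + b23^2 = 1 (so R^-1 = ~R). Expanding the columns R e_j ~R gives tr M = 4a^2 - 1 and, from the antisymmetric part, M21 - M12 = -4a*b12, M13 - M31 = 4a*b13, M32 - M23 = -4a*b23.
Here tr M = -439189/525625, so a^2 = (1 + tr M)/4 = 21609/525625 and a = ±147/725. Taking a = 147/725: M21 - M12 = -56448/105125, M13 - M31 = -16464/105125, M32 - M23 = -296352/525625, giving b12 = 96/145, b13 = -28/145, b23 = 504/725, i.e. R = 147/725 + 96/145*e1 e2 - 28/145*e1 e3 + 504/725*e2 e3.
Its e2 e3 coefficient is already positive.
Answer: 147/725 + 96/145*e1 e2 - 28/145*e1 e3 + 504/725*e2 e3. Uniqueness: Spin(3) -> SO(3) maps R and -R to the same rotation of trace -439189/525625; fixing the sign of the e2 e3 coefficient removes the ambiguity.


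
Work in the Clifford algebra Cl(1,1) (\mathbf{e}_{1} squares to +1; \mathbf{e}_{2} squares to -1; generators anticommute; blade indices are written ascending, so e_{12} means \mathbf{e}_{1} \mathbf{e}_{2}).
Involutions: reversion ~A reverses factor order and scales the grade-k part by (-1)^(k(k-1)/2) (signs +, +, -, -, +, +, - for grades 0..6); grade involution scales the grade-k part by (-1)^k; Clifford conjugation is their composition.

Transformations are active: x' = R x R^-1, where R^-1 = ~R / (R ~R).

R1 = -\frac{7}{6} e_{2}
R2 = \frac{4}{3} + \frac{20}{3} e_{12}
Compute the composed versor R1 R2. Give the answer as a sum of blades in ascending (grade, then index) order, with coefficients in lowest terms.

Distribute over the terms of R1 (each basis-blade product reordered to ascending indices, repeated generators contracted through their squares):
(-\frac{7}{6} e_{2}) R2 = -\frac{70}{9} e_{1} - \frac{14}{9} e_{2}
Answer: -\frac{70}{9} e_{1} - \frac{14}{9} e_{2}


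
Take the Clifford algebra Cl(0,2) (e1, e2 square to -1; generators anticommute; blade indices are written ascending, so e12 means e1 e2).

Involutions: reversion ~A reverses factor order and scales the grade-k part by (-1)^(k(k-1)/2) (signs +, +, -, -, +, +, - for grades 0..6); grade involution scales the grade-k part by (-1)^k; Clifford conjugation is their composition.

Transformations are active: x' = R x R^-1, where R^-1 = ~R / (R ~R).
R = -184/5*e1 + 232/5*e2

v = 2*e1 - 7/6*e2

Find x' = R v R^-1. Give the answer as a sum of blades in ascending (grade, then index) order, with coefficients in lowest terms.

~R = -184/5*e1 + 232/5*e2, and R ~R = -17536/5, so R^-1 = ~R / (-17536/5).
R v = 1916/15 - 748/15*e12
Answer: 2797/4110*e1 - 1516/685*e2


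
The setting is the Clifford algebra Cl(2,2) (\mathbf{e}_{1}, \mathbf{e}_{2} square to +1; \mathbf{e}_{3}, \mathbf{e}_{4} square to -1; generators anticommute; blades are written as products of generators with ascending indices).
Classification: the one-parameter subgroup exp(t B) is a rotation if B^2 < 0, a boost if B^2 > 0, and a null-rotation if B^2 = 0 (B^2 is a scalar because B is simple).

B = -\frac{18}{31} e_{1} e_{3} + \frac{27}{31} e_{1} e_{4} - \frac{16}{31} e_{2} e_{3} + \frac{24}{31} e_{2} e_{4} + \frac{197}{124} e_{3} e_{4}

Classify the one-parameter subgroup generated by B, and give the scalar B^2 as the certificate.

B^2 term by term: the squares give (-\frac{18}{31})^2*(e_{1} e_{3})^2 + (\frac{27}{31})^2*(e_{1} e_{4})^2 + (-\frac{16}{31})^2*(e_{2} e_{3})^2 + (\frac{24}{31})^2*(e_{2} e_{4})^2 + (\frac{197}{124})^2*(e_{3} e_{4})^2 = \frac{324}{961}*(+1) + \frac{729}{961}*(+1) + \frac{256}{961}*(+1) + \frac{576}{961}*(+1) + \frac{38809}{15376}*(-1) = -\frac{9}{16} (each basis 2-blade squares to minus the product of its generators' squares); cross terms between blades sharing an index anticommute and cancel; the commuting (index-disjoint) pairs give grade-4 terms 2*c*c'*(blade product), which cancel blade by blade — e_{1} e_{2} e_{3} e_{4}: \frac{864}{961} - \frac{864}{961} = 0 — confirming B is simple. So B^2 = -\frac{9}{16}.
Answer: rotation, certificate B^2 = -\frac{9}{16}. Certificate logic: -\frac{9}{16} is a conjugation-invariant scalar, so its sign fixes rotation versus boost versus null-rotation outright.
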